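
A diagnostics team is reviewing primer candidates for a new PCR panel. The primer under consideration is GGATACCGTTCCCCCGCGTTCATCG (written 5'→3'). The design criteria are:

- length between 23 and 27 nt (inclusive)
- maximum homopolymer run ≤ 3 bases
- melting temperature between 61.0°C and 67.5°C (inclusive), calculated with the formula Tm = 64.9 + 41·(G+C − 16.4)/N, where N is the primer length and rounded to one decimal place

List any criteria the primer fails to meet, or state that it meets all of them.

Base counts: A=3, T=6, G=6, C=10 (length 25).
length: length 25 ✓
homopolymer run: longest run = 5, exceeds 3 ✗
Tm: Tm = 64.9 + 41·(16 − 16.4)/25 = 64.2°C ✓

Fails: homopolymer run.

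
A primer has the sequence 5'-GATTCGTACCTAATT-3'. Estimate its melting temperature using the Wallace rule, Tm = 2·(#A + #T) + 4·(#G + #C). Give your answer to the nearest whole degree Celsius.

40°C

Base counts: A=4, T=6, G=2, C=3 (length 15).
Tm = 2·(4+6) + 4·(2+3) = 2·10 + 4·5 = 20 + 20 = 40°C.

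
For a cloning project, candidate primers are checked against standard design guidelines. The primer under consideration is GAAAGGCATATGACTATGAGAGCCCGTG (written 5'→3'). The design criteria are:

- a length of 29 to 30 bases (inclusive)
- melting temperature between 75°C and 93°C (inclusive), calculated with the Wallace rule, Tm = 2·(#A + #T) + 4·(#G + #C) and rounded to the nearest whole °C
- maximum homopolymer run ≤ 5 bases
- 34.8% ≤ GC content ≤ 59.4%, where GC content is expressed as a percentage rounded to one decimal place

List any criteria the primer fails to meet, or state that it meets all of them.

Fails: length.

Base counts: A=9, T=5, G=9, C=5 (length 28).
length: length 28, outside 29–30 ✗
Tm: Tm = 2·14 + 4·14 = 84°C ✓
homopolymer run: longest run = 3 ✓
GC content: GC 14/28 = 50.0% ✓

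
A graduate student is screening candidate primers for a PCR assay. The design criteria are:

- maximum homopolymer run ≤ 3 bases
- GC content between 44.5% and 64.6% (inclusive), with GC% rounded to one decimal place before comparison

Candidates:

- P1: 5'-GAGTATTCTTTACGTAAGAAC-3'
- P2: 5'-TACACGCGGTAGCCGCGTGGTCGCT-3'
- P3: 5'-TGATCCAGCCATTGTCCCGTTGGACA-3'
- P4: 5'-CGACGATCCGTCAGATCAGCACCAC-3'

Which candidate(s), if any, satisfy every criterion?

P1 (21 nt, A=7 T=7 G=4 C=3): longest run = 3 ✓; GC 7/21 = 33.3%, outside 44.5–64.6% ✗ — fails.
P2 (25 nt, A=3 T=5 G=9 C=8): longest run = 2 ✓; GC 17/25 = 68.0%, outside 44.5–64.6% ✗ — fails.
P3 (26 nt, A=5 T=7 G=6 C=8): longest run = 3 ✓; GC 14/26 = 53.8% ✓ — passes.
P4 (25 nt, A=7 T=3 G=5 C=10): longest run = 2 ✓; GC 15/25 = 60.0% ✓ — passes.

P3 and P4.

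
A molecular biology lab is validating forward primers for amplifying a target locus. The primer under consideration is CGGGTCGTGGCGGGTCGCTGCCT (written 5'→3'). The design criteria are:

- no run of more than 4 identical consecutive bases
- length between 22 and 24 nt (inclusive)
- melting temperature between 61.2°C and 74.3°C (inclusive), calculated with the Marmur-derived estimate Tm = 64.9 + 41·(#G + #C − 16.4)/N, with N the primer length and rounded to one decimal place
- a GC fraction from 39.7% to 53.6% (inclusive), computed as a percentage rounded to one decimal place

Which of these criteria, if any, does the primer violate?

Fails: GC content.

Base counts: A=0, T=5, G=11, C=7 (length 23).
homopolymer run: longest run = 3 ✓
length: length 23 ✓
Tm: Tm = 64.9 + 41·(18 − 16.4)/23 = 67.8°C ✓
GC content: GC 18/23 = 78.3%, outside 39.7–53.6% ✗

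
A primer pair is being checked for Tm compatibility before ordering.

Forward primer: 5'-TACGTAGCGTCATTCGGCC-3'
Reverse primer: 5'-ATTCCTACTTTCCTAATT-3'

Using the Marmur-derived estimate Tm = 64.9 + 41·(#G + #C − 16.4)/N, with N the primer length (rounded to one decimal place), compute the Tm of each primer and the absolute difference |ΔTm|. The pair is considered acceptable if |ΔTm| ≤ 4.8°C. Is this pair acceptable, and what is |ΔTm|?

|ΔTm| = 14.3°C; the pair is not acceptable.

Forward: G+C = 11, N = 19 → Tm = 64.9 + 41·(11 − 16.4)/19 = 53.2°C.
Reverse: G+C = 5, N = 18 → Tm = 64.9 + 41·(5 − 16.4)/18 = 38.9°C.
|ΔTm| = |53.2 − 38.9| = 14.3°C, > 4.8°C.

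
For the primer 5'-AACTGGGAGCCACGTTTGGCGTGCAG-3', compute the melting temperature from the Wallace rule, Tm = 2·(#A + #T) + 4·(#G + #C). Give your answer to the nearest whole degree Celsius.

84°C

Base counts: A=5, T=5, G=10, C=6 (length 26).
Tm = 2·(5+5) + 4·(10+6) = 2·10 + 4·16 = 20 + 64 = 84°C.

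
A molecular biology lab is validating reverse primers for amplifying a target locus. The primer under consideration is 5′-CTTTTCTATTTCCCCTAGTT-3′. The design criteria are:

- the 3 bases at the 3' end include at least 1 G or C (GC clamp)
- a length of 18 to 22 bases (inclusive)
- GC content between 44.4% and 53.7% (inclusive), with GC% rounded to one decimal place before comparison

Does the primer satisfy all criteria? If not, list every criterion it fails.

Base counts: A=2, T=11, G=1, C=6 (length 20).
GC clamp: 3' end GTT has 1 G/C ✓
length: length 20 ✓
GC content: GC 7/20 = 35.0%, outside 44.4–53.7% ✗

Fails: GC content.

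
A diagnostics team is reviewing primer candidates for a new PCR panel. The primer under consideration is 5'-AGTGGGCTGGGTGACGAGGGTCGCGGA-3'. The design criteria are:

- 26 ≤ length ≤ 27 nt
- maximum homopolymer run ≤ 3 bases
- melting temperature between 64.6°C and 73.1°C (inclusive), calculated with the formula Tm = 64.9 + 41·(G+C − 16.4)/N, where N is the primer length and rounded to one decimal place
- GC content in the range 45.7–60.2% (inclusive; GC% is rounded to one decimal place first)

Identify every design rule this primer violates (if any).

Fails: GC content.

Base counts: A=4, T=4, G=15, C=4 (length 27).
length: length 27 ✓
homopolymer run: longest run = 3 ✓
Tm: Tm = 64.9 + 41·(19 − 16.4)/27 = 68.8°C ✓
GC content: GC 19/27 = 70.4%, outside 45.7–60.2% ✗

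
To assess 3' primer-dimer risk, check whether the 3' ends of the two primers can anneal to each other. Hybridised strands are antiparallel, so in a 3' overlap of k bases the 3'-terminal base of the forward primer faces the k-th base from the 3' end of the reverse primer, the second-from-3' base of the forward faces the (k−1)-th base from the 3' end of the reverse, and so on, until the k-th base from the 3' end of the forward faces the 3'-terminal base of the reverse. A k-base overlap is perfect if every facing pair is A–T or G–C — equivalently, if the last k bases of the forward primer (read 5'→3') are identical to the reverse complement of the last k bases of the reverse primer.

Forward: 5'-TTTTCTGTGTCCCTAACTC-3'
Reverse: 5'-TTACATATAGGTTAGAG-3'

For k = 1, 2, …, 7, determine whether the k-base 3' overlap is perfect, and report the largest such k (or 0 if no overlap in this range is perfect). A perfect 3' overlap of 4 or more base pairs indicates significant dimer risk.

Last 7 bases (5'→3') — forward …CTAACTC, reverse …GTTAGAG.
Reverse complement of the reverse primer's last 7 bases: CTCTAAC; its first k bases are the reverse complement of the reverse primer's last k bases, so a perfect k-base overlap needs the forward primer's last k bases to equal them.
Comparing (forward last k vs required): k=1: C vs C ✓; k=2: TC vs CT ✗; k=3: CTC vs CTC ✓; k=4: ACTC vs CTCT ✗; k=5: AACTC vs CTCTA ✗; k=6: TAACTC vs CTCTAA ✗; k=7: CTAACTC vs CTCTAAC ✗.
Perfect overlaps at k = 1, 3; the largest is 3.

Longest perfect overlap: 3 complementary base pairs; below the dimer-risk threshold (threshold 4).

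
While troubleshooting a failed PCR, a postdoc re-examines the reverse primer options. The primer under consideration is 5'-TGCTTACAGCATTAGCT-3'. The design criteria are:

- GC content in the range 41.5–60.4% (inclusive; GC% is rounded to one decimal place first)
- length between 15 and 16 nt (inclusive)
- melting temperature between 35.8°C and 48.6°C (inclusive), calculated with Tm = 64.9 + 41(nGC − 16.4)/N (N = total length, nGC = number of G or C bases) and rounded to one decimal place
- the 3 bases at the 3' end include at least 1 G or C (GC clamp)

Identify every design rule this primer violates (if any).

Fails: GC content, length.

Base counts: A=4, T=6, G=3, C=4 (length 17).
GC content: GC 7/17 = 41.2%, outside 41.5–60.4% ✗
length: length 17, outside 15–16 ✗
Tm: Tm = 64.9 + 41·(7 − 16.4)/17 = 42.2°C ✓
GC clamp: 3' end GCT has 2 G/C ✓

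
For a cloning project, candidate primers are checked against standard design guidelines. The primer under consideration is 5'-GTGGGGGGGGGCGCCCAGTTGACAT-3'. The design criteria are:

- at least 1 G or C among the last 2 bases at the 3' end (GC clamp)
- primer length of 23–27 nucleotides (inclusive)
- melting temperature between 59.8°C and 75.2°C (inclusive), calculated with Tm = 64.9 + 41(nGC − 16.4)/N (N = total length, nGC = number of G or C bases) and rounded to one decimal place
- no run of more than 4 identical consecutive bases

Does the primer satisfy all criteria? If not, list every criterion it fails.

Fails: GC clamp, homopolymer run.

Base counts: A=3, T=4, G=13, C=5 (length 25).
GC clamp: 3' end AT has 0 G/C, need ≥1 ✗
length: length 25 ✓
Tm: Tm = 64.9 + 41·(18 − 16.4)/25 = 67.5°C ✓
homopolymer run: longest run = 9, exceeds 4 ✗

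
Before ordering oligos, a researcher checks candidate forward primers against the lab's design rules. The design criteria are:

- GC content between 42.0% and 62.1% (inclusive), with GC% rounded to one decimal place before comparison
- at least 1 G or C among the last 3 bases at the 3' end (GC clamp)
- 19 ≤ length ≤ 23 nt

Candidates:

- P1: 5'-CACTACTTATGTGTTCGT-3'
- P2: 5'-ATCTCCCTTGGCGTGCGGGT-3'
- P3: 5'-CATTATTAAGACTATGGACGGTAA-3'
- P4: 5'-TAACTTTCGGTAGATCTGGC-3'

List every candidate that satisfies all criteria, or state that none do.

P1 (18 nt, A=3 T=8 G=3 C=4): GC 7/18 = 38.9%, outside 42.0–62.1% ✗; 3' end CGT has 2 G/C ✓; length 18, outside 19–23 ✗ — fails.
P2 (20 nt, A=1 T=6 G=7 C=6): GC 13/20 = 65.0%, outside 42.0–62.1% ✗; 3' end GGT has 2 G/C ✓; length 20 ✓ — fails.
P3 (24 nt, A=9 T=7 G=5 C=3): GC 8/24 = 33.3%, outside 42.0–62.1% ✗; 3' end TAA has 0 G/C, need ≥1 ✗; length 24, outside 19–23 ✗ — fails.
P4 (20 nt, A=4 T=7 G=5 C=4): GC 9/20 = 45.0% ✓; 3' end GGC has 3 G/C ✓; length 20 ✓ — passes.

P4 only.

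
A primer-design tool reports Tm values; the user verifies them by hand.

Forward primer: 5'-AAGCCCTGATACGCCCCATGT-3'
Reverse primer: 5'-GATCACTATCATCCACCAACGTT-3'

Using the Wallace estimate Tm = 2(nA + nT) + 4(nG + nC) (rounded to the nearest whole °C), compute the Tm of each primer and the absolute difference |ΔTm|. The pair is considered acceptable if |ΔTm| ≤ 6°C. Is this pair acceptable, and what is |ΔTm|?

|ΔTm| = 0°C; the pair is acceptable.

Forward: A=5 T=4 G=4 C=8 → Tm = 2·9 + 4·12 = 66°C.
Reverse: A=7 T=6 G=2 C=8 → Tm = 2·13 + 4·10 = 66°C.
|ΔTm| = |66 − 66| = 0°C, ≤ 6°C.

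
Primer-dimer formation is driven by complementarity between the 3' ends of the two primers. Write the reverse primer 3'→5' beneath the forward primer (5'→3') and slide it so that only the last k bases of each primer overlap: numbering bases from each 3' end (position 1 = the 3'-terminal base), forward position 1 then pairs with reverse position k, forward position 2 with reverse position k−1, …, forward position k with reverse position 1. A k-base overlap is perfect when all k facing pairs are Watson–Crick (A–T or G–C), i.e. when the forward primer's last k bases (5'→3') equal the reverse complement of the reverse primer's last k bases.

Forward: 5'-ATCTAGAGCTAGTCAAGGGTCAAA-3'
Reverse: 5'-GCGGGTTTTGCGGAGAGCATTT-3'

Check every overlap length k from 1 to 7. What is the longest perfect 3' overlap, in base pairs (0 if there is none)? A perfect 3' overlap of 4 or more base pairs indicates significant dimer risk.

Last 7 bases (5'→3') — forward …GGTCAAA, reverse …AGCATTT.
Reverse complement of the reverse primer's last 7 bases: AAATGCT; its first k bases are the reverse complement of the reverse primer's last k bases, so a perfect k-base overlap needs the forward primer's last k bases to equal them.
Comparing (forward last k vs required): k=1: A vs A ✓; k=2: AA vs AA ✓; k=3: AAA vs AAA ✓; k=4: CAAA vs AAAT ✗; k=5: TCAAA vs AAATG ✗; k=6: GTCAAA vs AAATGC ✗; k=7: GGTCAAA vs AAATGCT ✗.
Perfect overlaps at k = 1, 2, 3; the largest is 3.

Longest perfect overlap: 3 complementary base pairs; below the dimer-risk threshold (threshold 4).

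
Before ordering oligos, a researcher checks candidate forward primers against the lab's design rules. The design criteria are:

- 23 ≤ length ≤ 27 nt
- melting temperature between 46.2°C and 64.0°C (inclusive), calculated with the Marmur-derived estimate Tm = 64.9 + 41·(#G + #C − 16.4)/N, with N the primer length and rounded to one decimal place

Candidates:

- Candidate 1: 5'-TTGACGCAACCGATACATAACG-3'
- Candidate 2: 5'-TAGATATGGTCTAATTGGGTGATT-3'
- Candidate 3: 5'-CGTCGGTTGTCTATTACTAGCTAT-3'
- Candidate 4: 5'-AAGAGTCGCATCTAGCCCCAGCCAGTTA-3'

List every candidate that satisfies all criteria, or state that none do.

Candidate 1 (22 nt, A=8 T=4 G=4 C=6): length 22, outside 23–27 ✗; Tm = 64.9 + 41·(10 − 16.4)/22 = 53.0°C ✓ — fails.
Candidate 2 (24 nt, A=6 T=10 G=7 C=1): length 24 ✓; Tm = 64.9 + 41·(8 − 16.4)/24 = 50.6°C ✓ — passes.
Candidate 3 (24 nt, A=4 T=10 G=5 C=5): length 24 ✓; Tm = 64.9 + 41·(10 − 16.4)/24 = 54.0°C ✓ — passes.
Candidate 4 (28 nt, A=8 T=5 G=6 C=9): length 28, outside 23–27 ✗; Tm = 64.9 + 41·(15 − 16.4)/28 = 62.9°C ✓ — fails.

Candidate 2 and Candidate 3.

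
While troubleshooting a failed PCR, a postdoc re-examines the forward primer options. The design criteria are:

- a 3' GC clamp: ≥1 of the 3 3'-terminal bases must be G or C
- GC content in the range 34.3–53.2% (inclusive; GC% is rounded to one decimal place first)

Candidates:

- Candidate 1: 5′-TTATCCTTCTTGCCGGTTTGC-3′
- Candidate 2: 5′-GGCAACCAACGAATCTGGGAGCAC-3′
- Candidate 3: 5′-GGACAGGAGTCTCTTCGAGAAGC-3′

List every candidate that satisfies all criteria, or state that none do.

Candidate 1 (21 nt, A=1 T=10 G=4 C=6): 3' end TGC has 2 G/C ✓; GC 10/21 = 47.6% ✓ — passes.
Candidate 2 (24 nt, A=8 T=2 G=7 C=7): 3' end CAC has 2 G/C ✓; GC 14/24 = 58.3%, outside 34.3–53.2% ✗ — fails.
Candidate 3 (23 nt, A=6 T=4 G=8 C=5): 3' end AGC has 2 G/C ✓; GC 13/23 = 56.5%, outside 34.3–53.2% ✗ — fails.

Candidate 1 only.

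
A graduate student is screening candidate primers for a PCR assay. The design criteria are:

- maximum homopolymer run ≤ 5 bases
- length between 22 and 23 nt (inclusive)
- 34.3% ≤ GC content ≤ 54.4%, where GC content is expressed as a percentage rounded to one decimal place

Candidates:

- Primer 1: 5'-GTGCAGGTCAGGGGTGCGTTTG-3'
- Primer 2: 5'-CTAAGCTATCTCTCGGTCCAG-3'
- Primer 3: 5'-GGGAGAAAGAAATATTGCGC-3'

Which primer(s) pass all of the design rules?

Primer 1 (22 nt, A=2 T=6 G=11 C=3): longest run = 4 ✓; length 22 ✓; GC 14/22 = 63.6%, outside 34.3–54.4% ✗ — fails.
Primer 2 (21 nt, A=4 T=6 G=4 C=7): longest run = 2 ✓; length 21, outside 22–23 ✗; GC 11/21 = 52.4% ✓ — fails.
Primer 3 (20 nt, A=8 T=3 G=7 C=2): longest run = 3 ✓; length 20, outside 22–23 ✗; GC 9/20 = 45.0% ✓ — fails.

None of the candidates satisfy all criteria.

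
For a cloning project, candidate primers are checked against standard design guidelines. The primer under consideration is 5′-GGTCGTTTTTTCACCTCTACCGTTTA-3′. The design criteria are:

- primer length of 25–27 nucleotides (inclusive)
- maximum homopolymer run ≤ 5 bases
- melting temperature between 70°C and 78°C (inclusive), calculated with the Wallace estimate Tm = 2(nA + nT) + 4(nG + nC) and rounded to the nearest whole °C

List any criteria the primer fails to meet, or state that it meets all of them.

Fails: homopolymer run.

Base counts: A=3, T=12, G=4, C=7 (length 26).
length: length 26 ✓
homopolymer run: longest run = 6, exceeds 5 ✗
Tm: Tm = 2·15 + 4·11 = 74°C ✓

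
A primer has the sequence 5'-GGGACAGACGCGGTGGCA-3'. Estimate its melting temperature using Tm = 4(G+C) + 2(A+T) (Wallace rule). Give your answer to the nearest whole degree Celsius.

Base counts: A=4, T=1, G=9, C=4 (length 18).
Tm = 2·(4+1) + 4·(9+4) = 2·5 + 4·13 = 10 + 52 = 62°C.

62°C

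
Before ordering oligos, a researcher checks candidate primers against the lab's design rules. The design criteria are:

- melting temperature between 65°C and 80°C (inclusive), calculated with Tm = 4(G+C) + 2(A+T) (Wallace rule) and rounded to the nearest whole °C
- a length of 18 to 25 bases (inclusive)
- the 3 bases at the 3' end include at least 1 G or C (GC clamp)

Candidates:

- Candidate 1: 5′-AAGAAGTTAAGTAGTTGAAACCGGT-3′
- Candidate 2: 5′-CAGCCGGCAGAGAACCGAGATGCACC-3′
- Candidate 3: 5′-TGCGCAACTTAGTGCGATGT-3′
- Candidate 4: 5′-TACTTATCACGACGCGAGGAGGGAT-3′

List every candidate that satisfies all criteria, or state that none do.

Candidate 1 and Candidate 4.

Candidate 1 (25 nt, A=10 T=6 G=7 C=2): Tm = 2·16 + 4·9 = 68°C ✓; length 25 ✓; 3' end GGT has 2 G/C ✓ — passes.
Candidate 2 (26 nt, A=8 T=1 G=8 C=9): Tm = 2·9 + 4·17 = 86°C, outside 65–80°C ✗; length 26, outside 18–25 ✗; 3' end ACC has 2 G/C ✓ — fails.
Candidate 3 (20 nt, A=4 T=6 G=6 C=4): Tm = 2·10 + 4·10 = 60°C, outside 65–80°C ✗; length 20 ✓; 3' end TGT has 1 G/C ✓ — fails.
Candidate 4 (25 nt, A=7 T=5 G=8 C=5): Tm = 2·12 + 4·13 = 76°C ✓; length 25 ✓; 3' end GAT has 1 G/C ✓ — passes.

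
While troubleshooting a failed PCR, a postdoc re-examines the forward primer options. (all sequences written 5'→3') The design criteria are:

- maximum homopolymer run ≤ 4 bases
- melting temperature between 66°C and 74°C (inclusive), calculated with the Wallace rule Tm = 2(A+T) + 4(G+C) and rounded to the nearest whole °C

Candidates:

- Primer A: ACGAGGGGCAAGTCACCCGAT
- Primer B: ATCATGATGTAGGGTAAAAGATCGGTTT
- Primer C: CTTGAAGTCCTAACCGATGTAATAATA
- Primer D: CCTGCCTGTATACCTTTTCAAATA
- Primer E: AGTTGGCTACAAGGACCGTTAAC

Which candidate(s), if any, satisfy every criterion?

Primer A (21 nt, A=6 T=2 G=7 C=6): longest run = 4 ✓; Tm = 2·8 + 4·13 = 68°C ✓ — passes.
Primer B (28 nt, A=9 T=9 G=8 C=2): longest run = 4 ✓; Tm = 2·18 + 4·10 = 76°C, outside 66–74°C ✗ — fails.
Primer C (27 nt, A=10 T=8 G=4 C=5): longest run = 2 ✓; Tm = 2·18 + 4·9 = 72°C ✓ — passes.
Primer D (24 nt, A=6 T=9 G=2 C=7): longest run = 4 ✓; Tm = 2·15 + 4·9 = 66°C ✓ — passes.
Primer E (23 nt, A=7 T=5 G=6 C=5): longest run = 2 ✓; Tm = 2·12 + 4·11 = 68°C ✓ — passes.

Primer A, Primer C, Primer D and Primer E.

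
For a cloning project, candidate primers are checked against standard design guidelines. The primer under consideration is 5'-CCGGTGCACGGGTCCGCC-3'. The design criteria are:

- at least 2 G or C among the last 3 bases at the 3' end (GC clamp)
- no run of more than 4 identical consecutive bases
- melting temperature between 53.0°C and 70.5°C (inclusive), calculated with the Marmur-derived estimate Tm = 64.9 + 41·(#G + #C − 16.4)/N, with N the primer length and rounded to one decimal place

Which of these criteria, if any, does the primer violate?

Meets all criteria.

Base counts: A=1, T=2, G=7, C=8 (length 18).
GC clamp: 3' end GCC has 3 G/C ✓
homopolymer run: longest run = 3 ✓
Tm: Tm = 64.9 + 41·(15 − 16.4)/18 = 61.7°C ✓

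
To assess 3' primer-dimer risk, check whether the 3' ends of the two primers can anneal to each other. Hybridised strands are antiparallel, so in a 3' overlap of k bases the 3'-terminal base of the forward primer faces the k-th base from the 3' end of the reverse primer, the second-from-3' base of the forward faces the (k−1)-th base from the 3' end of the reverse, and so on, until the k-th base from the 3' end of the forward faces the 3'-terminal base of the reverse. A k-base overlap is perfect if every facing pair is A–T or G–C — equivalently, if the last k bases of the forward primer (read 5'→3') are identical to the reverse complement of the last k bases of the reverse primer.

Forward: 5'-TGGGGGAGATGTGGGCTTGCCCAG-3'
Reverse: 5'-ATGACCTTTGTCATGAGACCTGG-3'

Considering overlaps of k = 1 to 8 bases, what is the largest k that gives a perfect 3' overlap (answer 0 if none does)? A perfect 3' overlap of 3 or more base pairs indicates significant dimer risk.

Last 8 bases (5'→3') — forward …TTGCCCAG, reverse …AGACCTGG.
Reverse complement of the reverse primer's last 8 bases: CCAGGTCT; its first k bases are the reverse complement of the reverse primer's last k bases, so a perfect k-base overlap needs the forward primer's last k bases to equal them.
Comparing (forward last k vs required): k=1: G vs C ✗; k=2: AG vs CC ✗; k=3: CAG vs CCA ✗; k=4: CCAG vs CCAG ✓; k=5: CCCAG vs CCAGG ✗; k=6: GCCCAG vs CCAGGT ✗; k=7: TGCCCAG vs CCAGGTC ✗; k=8: TTGCCCAG vs CCAGGTCT ✗.
Only k = 4 is perfect, so the longest perfect 3' overlap is 4.

Longest perfect overlap: 4 complementary base pairs; significant dimer risk (threshold 3).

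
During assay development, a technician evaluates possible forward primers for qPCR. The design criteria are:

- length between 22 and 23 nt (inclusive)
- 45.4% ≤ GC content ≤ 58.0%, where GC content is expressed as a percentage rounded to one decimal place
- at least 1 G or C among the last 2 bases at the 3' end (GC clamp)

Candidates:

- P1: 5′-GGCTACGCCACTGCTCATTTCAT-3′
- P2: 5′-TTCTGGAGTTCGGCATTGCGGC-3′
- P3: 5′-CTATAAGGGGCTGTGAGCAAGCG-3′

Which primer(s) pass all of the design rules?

P3 only.

P1 (23 nt, A=4 T=7 G=4 C=8): length 23 ✓; GC 12/23 = 52.2% ✓; 3' end AT has 0 G/C, need ≥1 ✗ — fails.
P2 (22 nt, A=2 T=7 G=8 C=5): length 22 ✓; GC 13/22 = 59.1%, outside 45.4–58.0% ✗; 3' end GC has 2 G/C ✓ — fails.
P3 (23 nt, A=6 T=4 G=9 C=4): length 23 ✓; GC 13/23 = 56.5% ✓; 3' end CG has 2 G/C ✓ — passes.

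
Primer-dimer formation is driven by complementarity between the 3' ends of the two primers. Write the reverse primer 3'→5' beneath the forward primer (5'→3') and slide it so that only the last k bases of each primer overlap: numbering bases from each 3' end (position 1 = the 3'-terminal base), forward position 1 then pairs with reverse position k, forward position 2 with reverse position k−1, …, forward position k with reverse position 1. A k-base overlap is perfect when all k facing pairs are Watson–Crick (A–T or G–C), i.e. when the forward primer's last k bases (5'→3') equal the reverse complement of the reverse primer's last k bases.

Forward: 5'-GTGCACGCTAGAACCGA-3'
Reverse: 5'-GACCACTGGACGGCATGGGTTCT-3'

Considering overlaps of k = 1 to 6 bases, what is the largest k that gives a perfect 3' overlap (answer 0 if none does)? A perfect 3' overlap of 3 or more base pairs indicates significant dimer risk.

Longest perfect overlap: 1 complementary base pair; below the dimer-risk threshold (threshold 3).

Last 6 bases (5'→3') — forward …AACCGA, reverse …GGTTCT.
Reverse complement of the reverse primer's last 6 bases: AGAACC; its first k bases are the reverse complement of the reverse primer's last k bases, so a perfect k-base overlap needs the forward primer's last k bases to equal them.
Comparing (forward last k vs required): k=1: A vs A ✓; k=2: GA vs AG ✗; k=3: CGA vs AGA ✗; k=4: CCGA vs AGAA ✗; k=5: ACCGA vs AGAAC ✗; k=6: AACCGA vs AGAACC ✗.
Only k = 1 is perfect, so the longest perfect 3' overlap is 1.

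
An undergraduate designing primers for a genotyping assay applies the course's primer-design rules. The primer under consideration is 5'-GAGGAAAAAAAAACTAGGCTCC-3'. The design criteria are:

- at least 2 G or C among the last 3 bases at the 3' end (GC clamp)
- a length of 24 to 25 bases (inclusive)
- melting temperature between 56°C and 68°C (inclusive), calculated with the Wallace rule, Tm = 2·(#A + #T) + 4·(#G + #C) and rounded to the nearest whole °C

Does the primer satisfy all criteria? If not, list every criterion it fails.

Fails: length.

Base counts: A=11, T=2, G=5, C=4 (length 22).
GC clamp: 3' end TCC has 2 G/C ✓
length: length 22, outside 24–25 ✗
Tm: Tm = 2·13 + 4·9 = 62°C ✓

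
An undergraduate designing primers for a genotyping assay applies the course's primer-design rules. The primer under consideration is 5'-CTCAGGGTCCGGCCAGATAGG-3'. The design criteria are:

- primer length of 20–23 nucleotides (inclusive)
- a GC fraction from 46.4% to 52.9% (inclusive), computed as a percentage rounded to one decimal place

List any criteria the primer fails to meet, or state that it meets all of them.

Base counts: A=4, T=3, G=8, C=6 (length 21).
length: length 21 ✓
GC content: GC 14/21 = 66.7%, outside 46.4–52.9% ✗

Fails: GC content.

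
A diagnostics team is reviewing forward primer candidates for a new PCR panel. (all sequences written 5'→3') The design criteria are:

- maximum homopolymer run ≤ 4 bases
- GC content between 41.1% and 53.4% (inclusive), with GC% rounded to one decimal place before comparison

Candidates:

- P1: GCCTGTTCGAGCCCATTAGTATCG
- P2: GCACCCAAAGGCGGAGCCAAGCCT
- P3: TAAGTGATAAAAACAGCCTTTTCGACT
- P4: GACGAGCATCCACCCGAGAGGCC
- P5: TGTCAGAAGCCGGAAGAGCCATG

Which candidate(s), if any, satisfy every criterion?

P1 (24 nt, A=4 T=7 G=6 C=7): longest run = 3 ✓; GC 13/24 = 54.2%, outside 41.1–53.4% ✗ — fails.
P2 (24 nt, A=7 T=1 G=7 C=9): longest run = 3 ✓; GC 16/24 = 66.7%, outside 41.1–53.4% ✗ — fails.
P3 (27 nt, A=10 T=8 G=4 C=5): longest run = 5, exceeds 4 ✗; GC 9/27 = 33.3%, outside 41.1–53.4% ✗ — fails.
P4 (23 nt, A=6 T=1 G=7 C=9): longest run = 3 ✓; GC 16/23 = 69.6%, outside 41.1–53.4% ✗ — fails.
P5 (23 nt, A=7 T=3 G=8 C=5): longest run = 2 ✓; GC 13/23 = 56.5%, outside 41.1–53.4% ✗ — fails.

None of the candidates satisfy all criteria.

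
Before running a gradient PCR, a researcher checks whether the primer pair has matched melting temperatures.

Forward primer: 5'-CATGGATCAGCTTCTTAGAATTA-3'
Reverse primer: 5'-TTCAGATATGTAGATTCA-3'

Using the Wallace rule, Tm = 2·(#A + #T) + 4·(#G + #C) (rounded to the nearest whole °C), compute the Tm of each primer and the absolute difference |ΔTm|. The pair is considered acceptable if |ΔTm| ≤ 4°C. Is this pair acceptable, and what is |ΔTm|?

Forward: A=7 T=8 G=4 C=4 → Tm = 2·15 + 4·8 = 62°C.
Reverse: A=6 T=7 G=3 C=2 → Tm = 2·13 + 4·5 = 46°C.
|ΔTm| = |62 − 46| = 16°C, > 4°C.

|ΔTm| = 16°C; the pair is not acceptable.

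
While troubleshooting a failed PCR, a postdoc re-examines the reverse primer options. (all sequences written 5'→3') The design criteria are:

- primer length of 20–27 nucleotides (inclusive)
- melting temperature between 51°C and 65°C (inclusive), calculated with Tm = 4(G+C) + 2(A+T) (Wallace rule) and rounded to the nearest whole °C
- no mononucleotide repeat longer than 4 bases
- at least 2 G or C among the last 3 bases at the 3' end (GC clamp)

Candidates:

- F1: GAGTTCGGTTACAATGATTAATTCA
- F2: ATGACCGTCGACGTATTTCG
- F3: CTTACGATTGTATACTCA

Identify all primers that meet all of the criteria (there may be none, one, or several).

F2 only.

F1 (25 nt, A=8 T=9 G=5 C=3): length 25 ✓; Tm = 2·17 + 4·8 = 66°C, outside 51–65°C ✗; longest run = 2 ✓; 3' end TCA has 1 G/C, need ≥2 ✗ — fails.
F2 (20 nt, A=4 T=6 G=5 C=5): length 20 ✓; Tm = 2·10 + 4·10 = 60°C ✓; longest run = 3 ✓; 3' end TCG has 2 G/C ✓ — passes.
F3 (18 nt, A=5 T=7 G=2 C=4): length 18, outside 20–27 ✗; Tm = 2·12 + 4·6 = 48°C, outside 51–65°C ✗; longest run = 2 ✓; 3' end TCA has 1 G/C, need ≥2 ✗ — fails.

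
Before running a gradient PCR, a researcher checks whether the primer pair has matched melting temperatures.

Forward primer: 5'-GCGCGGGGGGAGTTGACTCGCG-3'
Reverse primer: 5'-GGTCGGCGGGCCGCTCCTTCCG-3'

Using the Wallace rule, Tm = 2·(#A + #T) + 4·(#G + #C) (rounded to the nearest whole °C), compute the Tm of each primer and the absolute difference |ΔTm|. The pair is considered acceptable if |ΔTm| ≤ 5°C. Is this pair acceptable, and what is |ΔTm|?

Forward: A=2 T=3 G=12 C=5 → Tm = 2·5 + 4·17 = 78°C.
Reverse: A=0 T=4 G=9 C=9 → Tm = 2·4 + 4·18 = 80°C.
|ΔTm| = |78 − 80| = 2°C, ≤ 5°C.

|ΔTm| = 2°C; the pair is acceptable.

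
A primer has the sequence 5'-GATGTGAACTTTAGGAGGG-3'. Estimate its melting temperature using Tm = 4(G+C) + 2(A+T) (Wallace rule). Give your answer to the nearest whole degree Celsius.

Base counts: A=5, T=5, G=8, C=1 (length 19).
Tm = 2·(5+5) + 4·(8+1) = 2·10 + 4·9 = 20 + 36 = 56°C.

56°C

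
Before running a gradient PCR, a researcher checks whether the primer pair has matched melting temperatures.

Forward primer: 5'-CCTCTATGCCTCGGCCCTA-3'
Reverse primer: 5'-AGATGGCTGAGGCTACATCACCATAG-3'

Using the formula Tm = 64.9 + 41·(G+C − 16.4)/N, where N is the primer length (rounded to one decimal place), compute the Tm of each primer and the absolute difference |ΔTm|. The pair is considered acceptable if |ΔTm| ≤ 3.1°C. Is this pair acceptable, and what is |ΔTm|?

Forward: G+C = 12, N = 19 → Tm = 64.9 + 41·(12 − 16.4)/19 = 55.4°C.
Reverse: G+C = 13, N = 26 → Tm = 64.9 + 41·(13 − 16.4)/26 = 59.5°C.
|ΔTm| = |55.4 − 59.5| = 4.1°C, > 3.1°C.

|ΔTm| = 4.1°C; the pair is not acceptable.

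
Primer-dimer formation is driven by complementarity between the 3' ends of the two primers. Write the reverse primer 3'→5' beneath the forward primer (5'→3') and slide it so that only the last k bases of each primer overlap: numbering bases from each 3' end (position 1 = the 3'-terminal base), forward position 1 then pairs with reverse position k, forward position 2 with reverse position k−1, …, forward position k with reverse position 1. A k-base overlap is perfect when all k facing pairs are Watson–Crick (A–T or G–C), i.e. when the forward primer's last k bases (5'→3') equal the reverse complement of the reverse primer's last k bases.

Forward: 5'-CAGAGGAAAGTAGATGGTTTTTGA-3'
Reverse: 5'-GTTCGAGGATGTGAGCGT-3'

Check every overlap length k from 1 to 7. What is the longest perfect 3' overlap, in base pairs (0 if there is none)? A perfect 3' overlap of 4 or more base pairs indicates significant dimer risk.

Longest perfect overlap: 1 complementary base pair; below the dimer-risk threshold (threshold 4).

Last 7 bases (5'→3') — forward …TTTTTGA, reverse …TGAGCGT.
Reverse complement of the reverse primer's last 7 bases: ACGCTCA; its first k bases are the reverse complement of the reverse primer's last k bases, so a perfect k-base overlap needs the forward primer's last k bases to equal them.
Comparing (forward last k vs required): k=1: A vs A ✓; k=2: GA vs AC ✗; k=3: TGA vs ACG ✗; k=4: TTGA vs ACGC ✗; k=5: TTTGA vs ACGCT ✗; k=6: TTTTGA vs ACGCTC ✗; k=7: TTTTTGA vs ACGCTCA ✗.
Only k = 1 is perfect, so the longest perfect 3' overlap is 1.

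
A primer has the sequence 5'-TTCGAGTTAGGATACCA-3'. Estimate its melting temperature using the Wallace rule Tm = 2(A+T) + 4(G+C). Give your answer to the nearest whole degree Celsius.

Base counts: A=5, T=5, G=4, C=3 (length 17).
Tm = 2·(5+5) + 4·(4+3) = 2·10 + 4·7 = 20 + 28 = 48°C.

48°C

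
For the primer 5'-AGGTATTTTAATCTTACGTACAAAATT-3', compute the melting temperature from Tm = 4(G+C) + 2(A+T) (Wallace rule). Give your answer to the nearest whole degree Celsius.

Base counts: A=10, T=11, G=3, C=3 (length 27).
Tm = 2·(10+11) + 4·(3+3) = 2·21 + 4·6 = 42 + 24 = 66°C.

66°C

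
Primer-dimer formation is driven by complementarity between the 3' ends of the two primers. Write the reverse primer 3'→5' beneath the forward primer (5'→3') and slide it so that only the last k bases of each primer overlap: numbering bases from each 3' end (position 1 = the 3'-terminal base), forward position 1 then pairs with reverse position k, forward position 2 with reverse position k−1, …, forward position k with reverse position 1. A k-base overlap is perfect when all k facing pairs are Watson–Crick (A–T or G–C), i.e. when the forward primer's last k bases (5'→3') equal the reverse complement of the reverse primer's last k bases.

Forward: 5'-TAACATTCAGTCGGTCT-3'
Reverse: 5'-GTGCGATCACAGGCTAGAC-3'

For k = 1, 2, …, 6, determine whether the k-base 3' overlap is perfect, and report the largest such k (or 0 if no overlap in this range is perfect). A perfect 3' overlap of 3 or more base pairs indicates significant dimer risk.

Longest perfect overlap: 4 complementary base pairs; significant dimer risk (threshold 3).

Last 6 bases (5'→3') — forward …CGGTCT, reverse …CTAGAC.
Reverse complement of the reverse primer's last 6 bases: GTCTAG; its first k bases are the reverse complement of the reverse primer's last k bases, so a perfect k-base overlap needs the forward primer's last k bases to equal them.
Comparing (forward last k vs required): k=1: T vs G ✗; k=2: CT vs GT ✗; k=3: TCT vs GTC ✗; k=4: GTCT vs GTCT ✓; k=5: GGTCT vs GTCTA ✗; k=6: CGGTCT vs GTCTAG ✗.
Only k = 4 is perfect, so the longest perfect 3' overlap is 4.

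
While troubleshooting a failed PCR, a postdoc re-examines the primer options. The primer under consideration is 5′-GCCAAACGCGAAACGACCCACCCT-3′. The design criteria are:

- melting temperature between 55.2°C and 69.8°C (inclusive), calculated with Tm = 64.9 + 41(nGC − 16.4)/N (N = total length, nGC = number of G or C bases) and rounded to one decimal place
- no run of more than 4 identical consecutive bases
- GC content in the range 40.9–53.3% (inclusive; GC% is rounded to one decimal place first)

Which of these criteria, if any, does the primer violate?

Base counts: A=8, T=1, G=4, C=11 (length 24).
Tm: Tm = 64.9 + 41·(15 − 16.4)/24 = 62.5°C ✓
homopolymer run: longest run = 3 ✓
GC content: GC 15/24 = 62.5%, outside 40.9–53.3% ✗

Fails: GC content.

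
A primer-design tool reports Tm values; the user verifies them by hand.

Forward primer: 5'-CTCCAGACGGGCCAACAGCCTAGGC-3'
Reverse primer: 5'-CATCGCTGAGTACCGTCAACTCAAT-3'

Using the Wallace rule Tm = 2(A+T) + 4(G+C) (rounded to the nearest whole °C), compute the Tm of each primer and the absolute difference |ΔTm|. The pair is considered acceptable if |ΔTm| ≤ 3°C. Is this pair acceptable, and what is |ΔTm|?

|ΔTm| = 10°C; the pair is not acceptable.

Forward: A=6 T=2 G=7 C=10 → Tm = 2·8 + 4·17 = 84°C.
Reverse: A=7 T=6 G=4 C=8 → Tm = 2·13 + 4·12 = 74°C.
|ΔTm| = |84 − 74| = 10°C, > 3°C.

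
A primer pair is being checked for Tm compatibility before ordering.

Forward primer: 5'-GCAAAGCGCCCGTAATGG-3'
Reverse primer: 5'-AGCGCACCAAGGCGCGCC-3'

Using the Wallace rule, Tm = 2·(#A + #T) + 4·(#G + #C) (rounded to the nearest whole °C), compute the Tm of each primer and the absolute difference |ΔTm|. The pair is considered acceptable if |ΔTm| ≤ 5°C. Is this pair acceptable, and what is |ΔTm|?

Forward: A=5 T=2 G=6 C=5 → Tm = 2·7 + 4·11 = 58°C.
Reverse: A=4 T=0 G=6 C=8 → Tm = 2·4 + 4·14 = 64°C.
|ΔTm| = |58 − 64| = 6°C, > 5°C.

|ΔTm| = 6°C; the pair is not acceptable.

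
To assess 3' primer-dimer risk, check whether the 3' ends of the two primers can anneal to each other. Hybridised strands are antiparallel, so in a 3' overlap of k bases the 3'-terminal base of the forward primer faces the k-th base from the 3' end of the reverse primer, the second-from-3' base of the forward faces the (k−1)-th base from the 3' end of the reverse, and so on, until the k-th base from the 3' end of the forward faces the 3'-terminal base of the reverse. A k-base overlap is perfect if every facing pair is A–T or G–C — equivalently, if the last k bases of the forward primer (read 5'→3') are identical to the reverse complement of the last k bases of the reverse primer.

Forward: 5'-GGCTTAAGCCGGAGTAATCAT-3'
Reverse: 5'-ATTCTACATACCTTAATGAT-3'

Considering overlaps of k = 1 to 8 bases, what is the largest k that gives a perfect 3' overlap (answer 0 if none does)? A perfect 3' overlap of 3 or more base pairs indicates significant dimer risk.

Longest perfect overlap: 5 complementary base pairs; significant dimer risk (threshold 3).

Last 8 bases (5'→3') — forward …GTAATCAT, reverse …TTAATGAT.
Reverse complement of the reverse primer's last 8 bases: ATCATTAA; its first k bases are the reverse complement of the reverse primer's last k bases, so a perfect k-base overlap needs the forward primer's last k bases to equal them.
Comparing (forward last k vs required): k=1: T vs A ✗; k=2: AT vs AT ✓; k=3: CAT vs ATC ✗; k=4: TCAT vs ATCA ✗; k=5: ATCAT vs ATCAT ✓; k=6: AATCAT vs ATCATT ✗; k=7: TAATCAT vs ATCATTA ✗; k=8: GTAATCAT vs ATCATTAA ✗.
Perfect overlaps at k = 2, 5; the largest is 5.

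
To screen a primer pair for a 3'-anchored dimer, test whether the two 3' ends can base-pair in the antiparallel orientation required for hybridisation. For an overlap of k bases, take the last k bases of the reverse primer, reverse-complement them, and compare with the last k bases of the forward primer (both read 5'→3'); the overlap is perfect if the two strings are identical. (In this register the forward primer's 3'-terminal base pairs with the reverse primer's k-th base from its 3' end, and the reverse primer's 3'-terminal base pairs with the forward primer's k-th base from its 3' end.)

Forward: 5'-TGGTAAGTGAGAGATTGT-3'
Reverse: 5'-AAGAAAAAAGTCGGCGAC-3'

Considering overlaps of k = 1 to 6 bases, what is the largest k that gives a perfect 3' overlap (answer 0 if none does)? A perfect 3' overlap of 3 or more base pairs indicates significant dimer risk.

Longest perfect overlap: 2 complementary base pairs; below the dimer-risk threshold (threshold 3).

Last 6 bases (5'→3') — forward …GATTGT, reverse …GGCGAC.
Reverse complement of the reverse primer's last 6 bases: GTCGCC; its first k bases are the reverse complement of the reverse primer's last k bases, so a perfect k-base overlap needs the forward primer's last k bases to equal them.
Comparing (forward last k vs required): k=1: T vs G ✗; k=2: GT vs GT ✓; k=3: TGT vs GTC ✗; k=4: TTGT vs GTCG ✗; k=5: ATTGT vs GTCGC ✗; k=6: GATTGT vs GTCGCC ✗.
Only k = 2 is perfect, so the longest perfect 3' overlap is 2.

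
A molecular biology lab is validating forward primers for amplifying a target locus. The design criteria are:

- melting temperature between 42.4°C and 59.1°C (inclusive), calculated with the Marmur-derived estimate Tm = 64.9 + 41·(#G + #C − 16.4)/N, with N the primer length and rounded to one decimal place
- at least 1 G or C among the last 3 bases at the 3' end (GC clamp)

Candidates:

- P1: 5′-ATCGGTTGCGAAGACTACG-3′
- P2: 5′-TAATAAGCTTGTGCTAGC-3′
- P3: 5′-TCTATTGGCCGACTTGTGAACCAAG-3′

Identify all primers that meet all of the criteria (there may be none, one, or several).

P1, P2 and P3.

P1 (19 nt, A=5 T=4 G=6 C=4): Tm = 64.9 + 41·(10 − 16.4)/19 = 51.1°C ✓; 3' end ACG has 2 G/C ✓ — passes.
P2 (18 nt, A=5 T=6 G=4 C=3): Tm = 64.9 + 41·(7 − 16.4)/18 = 43.5°C ✓; 3' end AGC has 2 G/C ✓ — passes.
P3 (25 nt, A=6 T=7 G=6 C=6): Tm = 64.9 + 41·(12 − 16.4)/25 = 57.7°C ✓; 3' end AAG has 1 G/C ✓ — passes.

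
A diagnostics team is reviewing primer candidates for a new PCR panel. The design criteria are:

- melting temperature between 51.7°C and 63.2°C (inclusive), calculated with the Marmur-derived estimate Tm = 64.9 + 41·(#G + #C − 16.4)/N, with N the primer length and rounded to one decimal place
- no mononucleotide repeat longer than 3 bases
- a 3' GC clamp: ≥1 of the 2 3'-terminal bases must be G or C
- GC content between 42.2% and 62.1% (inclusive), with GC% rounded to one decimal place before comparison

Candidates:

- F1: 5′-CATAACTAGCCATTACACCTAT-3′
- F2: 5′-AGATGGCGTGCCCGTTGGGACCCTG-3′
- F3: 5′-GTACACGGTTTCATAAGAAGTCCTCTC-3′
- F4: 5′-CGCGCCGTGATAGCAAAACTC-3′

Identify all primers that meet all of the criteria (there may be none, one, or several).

F1 (22 nt, A=8 T=6 G=1 C=7): Tm = 64.9 + 41·(8 − 16.4)/22 = 49.2°C, outside 51.7–63.2°C ✗; longest run = 2 ✓; 3' end AT has 0 G/C, need ≥1 ✗; GC 8/22 = 36.4%, outside 42.2–62.1% ✗ — fails.
F2 (25 nt, A=3 T=5 G=10 C=7): Tm = 64.9 + 41·(17 − 16.4)/25 = 65.9°C, outside 51.7–63.2°C ✗; longest run = 3 ✓; 3' end TG has 1 G/C ✓; GC 17/25 = 68.0%, outside 42.2–62.1% ✗ — fails.
F3 (27 nt, A=7 T=8 G=5 C=7): Tm = 64.9 + 41·(12 − 16.4)/27 = 58.2°C ✓; longest run = 3 ✓; 3' end TC has 1 G/C ✓; GC 12/27 = 44.4% ✓ — passes.
F4 (21 nt, A=6 T=3 G=5 C=7): Tm = 64.9 + 41·(12 − 16.4)/21 = 56.3°C ✓; longest run = 4, exceeds 3 ✗; 3' end TC has 1 G/C ✓; GC 12/21 = 57.1% ✓ — fails.

F3 only.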